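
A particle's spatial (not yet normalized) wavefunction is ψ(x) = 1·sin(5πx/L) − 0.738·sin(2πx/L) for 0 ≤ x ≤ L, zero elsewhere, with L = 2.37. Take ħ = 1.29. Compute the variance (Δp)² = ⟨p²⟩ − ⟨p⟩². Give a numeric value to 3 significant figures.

Compute ⟨p⟩ and ⟨p²⟩ separately; (Δp)² = ⟨p²⟩ − ⟨p⟩².
d²/dx² sin(jπx/L) = −(jπ/L)²·sin(jπx/L); on 0 ≤ x ≤ L, ∫sin²(jπx/L) dx = L/2 and ∫sin(jπx/L)·sin(lπx/L) dx = 0 for j ≠ l, so only diagonal terms survive in ∫|ψ|² and ∫ψ·ψ″; ∫ψ·ψ′ dx = [ψ²/2] between the walls = 0.
Normalization: ∫|ψ|² dx = 1.8304.
⟨p⟩ = 0.0000 and ⟨p²⟩ = 51.449.
(Δp)² = 51.449 − (0.0000)² = 51.449.

51.4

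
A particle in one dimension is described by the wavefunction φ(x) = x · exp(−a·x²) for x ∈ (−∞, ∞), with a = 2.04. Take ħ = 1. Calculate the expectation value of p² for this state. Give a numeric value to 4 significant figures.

p² φ = −ħ² d²φ/dx²; ⟨p²⟩ = −ħ² ∫ φ*·φ'' dx / ∫|φ|² dx.
Expand each integrand as polynomial × e^(−2ax²) and use ∫x^(2j)·e^(−2ax²) dx = (2j−1)!!/(4a)^j · √(π/(2a)), odd powers → 0; here √(π/(2a)) = 0.87750. Differentiate with the product rule, d/dx e^(−ax²) = −2ax·e^(−ax²).
State is unnormalized: ∫|φ|² dx = 0.10754, and ∫φ*·(−ħ² φ'') dx = 0.65812, so ⟨p²⟩ = 0.65812 / 0.10754.
⟨p²⟩ = 6.1200.

6.120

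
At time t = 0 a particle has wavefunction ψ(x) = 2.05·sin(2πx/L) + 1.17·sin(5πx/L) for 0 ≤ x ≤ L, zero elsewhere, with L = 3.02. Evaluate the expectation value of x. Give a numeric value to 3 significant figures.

1.46

⟨x⟩ = ∫ x·|ψ|² dx / ∫|ψ|² dx (integrals over the domain).
On 0 ≤ x ≤ L (j ≠ l): ∫sin²(jπx/L) dx = L/2, ∫sin(jπx/L)·sin(lπx/L) dx = 0; diagonal moments ∫x·sin²(jπx/L) dx = L²/4, ∫x²·sin²(jπx/L) dx = L³·(1/6 − 1/(4j²π²)); cross terms ∫x·sin(jπx/L)·sin(lπx/L) dx = 0 for j + l even and −4jlL²/(π²(j² − l²)²) for j + l odd, ∫x²·sin(jπx/L)·sin(lπx/L) dx = (−1)^(j+l)·4jlL³/(π²(j² − l²)²); higher powers the same way via product-to-sum and parts.
State is unnormalized: ∫|ψ|² dx = 8.4128, and ∫ψ*·x·ψ dx = 12.301, so ⟨x⟩ = 12.301 / 8.4128.
⟨x⟩ = 1.4622.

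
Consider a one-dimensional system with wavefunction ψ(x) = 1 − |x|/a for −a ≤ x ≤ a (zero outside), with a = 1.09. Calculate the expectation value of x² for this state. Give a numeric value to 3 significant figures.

⟨x²⟩ = ∫ x²·|ψ|² dx / ∫|ψ|² dx (integrals over the domain).
ψ is even, so ∫ over [−a, a] = 2∫₀ᵃ with ψ = 1 − x/a there: ∫₀ᵃ (1 − x/a)² dx = a/3, ∫₀ᵃ x²(1 − x/a)² dx = a³/30, ∫₀ᵃ x⁴(1 − x/a)² dx = a⁵/105.
State is unnormalized: ∫|ψ|² dx = 0.72667, and ∫ψ*·x²·ψ dx = 0.086335, so ⟨x²⟩ = 0.086335 / 0.72667.
⟨x²⟩ = 0.11881.

0.119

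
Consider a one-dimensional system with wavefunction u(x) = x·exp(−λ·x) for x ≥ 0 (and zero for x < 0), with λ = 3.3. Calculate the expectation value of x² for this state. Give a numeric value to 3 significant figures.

0.275

⟨x²⟩ = ∫ x²·|u|² dx / ∫|u|² dx (integrals over the domain).
Every integrand reduces to terms xʲ·e^(−2λx) on [0, ∞); use ∫₀^∞ xʲ·e^(−2λx) dx = j!/(2λ)^(j+1).
State is unnormalized: ∫|u|² dx = 0.0069566, and ∫u*·x²·u dx = 0.0019164, so ⟨x²⟩ = 0.0019164 / 0.0069566.
⟨x²⟩ = 0.27548.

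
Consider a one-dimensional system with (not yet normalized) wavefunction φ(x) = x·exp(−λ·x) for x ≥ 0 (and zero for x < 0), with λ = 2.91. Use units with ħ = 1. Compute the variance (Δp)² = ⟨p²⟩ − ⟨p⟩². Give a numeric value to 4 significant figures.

8.468

Compute ⟨p⟩ and ⟨p²⟩ separately; (Δp)² = ⟨p²⟩ − ⟨p⟩².
Differentiate x·exp(−λ·x) with the product rule; every integrand then reduces to terms xʲ·e^(−2λx) on [0, ∞), with ∫₀^∞ xʲ·e^(−2λx) dx = j!/(2λ)^(j+1).
Normalization: ∫|φ|² dx = 0.010145.
⟨p⟩ = 0.0000 and ⟨p²⟩ = 8.4681.
(Δp)² = 8.4681 − (0.0000)² = 8.4681.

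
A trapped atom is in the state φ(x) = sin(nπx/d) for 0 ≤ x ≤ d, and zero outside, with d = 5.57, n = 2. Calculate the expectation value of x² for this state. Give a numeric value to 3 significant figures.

⟨x²⟩ = ∫ x²·|φ|² dx / ∫|φ|² dx (integrals over the domain).
With sin²θ = (1 − cos2θ)/2 on 0 ≤ x ≤ d: ∫sin²(nπx/d) dx = d/2, ∫x·sin²(nπx/d) dx = d²/4, ∫x²·sin²(nπx/d) dx = d³·(1/6 − 1/(4n²π²)); higher powers xᵏ the same way, integrating xᵏ·cos(2nπx/d) by parts.
State is unnormalized: ∫|φ|² dx = 2.7850, and ∫φ*·x²·φ dx = 27.707, so ⟨x²⟩ = 27.707 / 2.7850.
⟨x²⟩ = 9.9487.

9.95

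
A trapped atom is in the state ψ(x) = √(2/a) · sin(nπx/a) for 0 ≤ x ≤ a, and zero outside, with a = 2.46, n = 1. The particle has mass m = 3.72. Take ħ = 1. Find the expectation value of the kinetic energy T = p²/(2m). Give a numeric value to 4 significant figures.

0.2192

T = −(ħ²/2m) d²/dx², so ⟨T⟩ = −(ħ²/2m) ∫ ψ*·ψ'' dx; with m = 3.72.
d/dx sin(nπx/a) = (nπ/a)·cos(nπx/a) and d²/dx² sin(nπx/a) = −(nπ/a)²·sin(nπx/a); on 0 ≤ x ≤ a, ∫sin²(nπx/a) dx = a/2 and ∫sin(nπx/a)·cos(nπx/a) dx = 0.
⟨T⟩ = 0.21921.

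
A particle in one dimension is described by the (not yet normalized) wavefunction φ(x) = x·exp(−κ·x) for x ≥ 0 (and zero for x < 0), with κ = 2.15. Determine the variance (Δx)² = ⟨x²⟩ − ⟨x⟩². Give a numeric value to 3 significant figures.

0.162

Compute ⟨x⟩ and ⟨x²⟩ separately, then (Δx)² = ⟨x²⟩ − ⟨x⟩².
Every integrand reduces to terms xʲ·e^(−2κx) on [0, ∞); use ∫₀^∞ xʲ·e^(−2κx) dx = j!/(2κ)^(j+1).
Normalization: ∫|φ|² dx = 0.025155.
⟨x⟩ = 0.69767 and ⟨x²⟩ = 0.64900.
(Δx)² = 0.64900 − (0.69767)² = 0.16225.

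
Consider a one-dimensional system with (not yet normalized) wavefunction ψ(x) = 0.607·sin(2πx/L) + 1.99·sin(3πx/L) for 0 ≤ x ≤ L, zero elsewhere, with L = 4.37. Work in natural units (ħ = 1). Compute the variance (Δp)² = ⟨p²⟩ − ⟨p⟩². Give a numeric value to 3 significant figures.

4.43

Compute ⟨p⟩ and ⟨p²⟩ separately; (Δp)² = ⟨p²⟩ − ⟨p⟩².
d²/dx² sin(jπx/L) = −(jπ/L)²·sin(jπx/L); on 0 ≤ x ≤ L, ∫sin²(jπx/L) dx = L/2 and ∫sin(jπx/L)·sin(lπx/L) dx = 0 for j ≠ l, so only diagonal terms survive in ∫|ψ|² and ∫ψ·ψ″; ∫ψ·ψ′ dx = [ψ²/2] between the walls = 0.
Normalization: ∫|ψ|² dx = 9.4579.
⟨p⟩ = 0.0000 and ⟨p²⟩ = 4.4314.
(Δp)² = 4.4314 − (0.0000)² = 4.4314.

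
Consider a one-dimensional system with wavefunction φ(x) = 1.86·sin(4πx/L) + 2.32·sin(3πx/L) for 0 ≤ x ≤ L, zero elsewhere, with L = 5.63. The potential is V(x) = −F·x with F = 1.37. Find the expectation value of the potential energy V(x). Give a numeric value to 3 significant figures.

-2.36

⟨V⟩ = ∫ V(x)·|φ|² dx / ∫|φ|² dx.
On 0 ≤ x ≤ L (j ≠ l): ∫sin²(jπx/L) dx = L/2, ∫sin(jπx/L)·sin(lπx/L) dx = 0; diagonal moments ∫x·sin²(jπx/L) dx = L²/4, ∫x²·sin²(jπx/L) dx = L³·(1/6 − 1/(4j²π²)); cross terms ∫x·sin(jπx/L)·sin(lπx/L) dx = 0 for j + l even and −4jlL²/(π²(j² − l²)²) for j + l odd, ∫x²·sin(jπx/L)·sin(lπx/L) dx = (−1)^(j+l)·4jlL³/(π²(j² − l²)²); higher powers the same way via product-to-sum and parts.
State is unnormalized: ∫|φ|² dx = 24.890, and ∫φ*·V(x)·φ dx = -58.793, so ⟨V⟩ = -58.793 / 24.890.
⟨V⟩ = -2.3621.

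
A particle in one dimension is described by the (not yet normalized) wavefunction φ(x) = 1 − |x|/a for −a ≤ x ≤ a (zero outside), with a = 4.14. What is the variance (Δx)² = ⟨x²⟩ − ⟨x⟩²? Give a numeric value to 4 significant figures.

1.714

Compute ⟨x⟩ and ⟨x²⟩ separately, then (Δx)² = ⟨x²⟩ − ⟨x⟩².
φ is even, so ∫ over [−a, a] = 2∫₀ᵃ with φ = 1 − x/a there: ∫₀ᵃ (1 − x/a)² dx = a/3, ∫₀ᵃ x²(1 − x/a)² dx = a³/30, ∫₀ᵃ x⁴(1 − x/a)² dx = a⁵/105.
Normalization: ∫|φ|² dx = 2.7600.
⟨x⟩ = 0.0000 and ⟨x²⟩ = 1.7140.
(Δx)² = 1.7140 − (0.0000)² = 1.7140.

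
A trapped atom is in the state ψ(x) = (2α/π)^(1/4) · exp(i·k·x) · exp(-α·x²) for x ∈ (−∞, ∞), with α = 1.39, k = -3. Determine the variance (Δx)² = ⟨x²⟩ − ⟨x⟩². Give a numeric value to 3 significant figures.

Compute ⟨x⟩ and ⟨x²⟩ separately, then (Δx)² = ⟨x²⟩ − ⟨x⟩².
Gaussian moments: ∫x^(2j)·e^(−2αx²) dx = (2j−1)!!/(4α)^j · √(π/(2α)), odd powers integrate to 0; here √(π/(2α)) = 1.0630.
⟨x⟩ = 0.0000 and ⟨x²⟩ = 0.17986.
(Δx)² = 0.17986 − (0.0000)² = 0.17986.

0.180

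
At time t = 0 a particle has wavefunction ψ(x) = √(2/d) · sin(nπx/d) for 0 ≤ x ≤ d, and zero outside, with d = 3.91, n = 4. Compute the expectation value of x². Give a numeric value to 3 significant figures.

⟨x²⟩ = ∫ x²·|ψ|² dx (integrals over the domain).
With sin²θ = (1 − cos2θ)/2 on 0 ≤ x ≤ d: ∫sin²(nπx/d) dx = d/2, ∫x·sin²(nπx/d) dx = d²/4, ∫x²·sin²(nπx/d) dx = d³·(1/6 − 1/(4n²π²)); higher powers xᵏ the same way, integrating xᵏ·cos(2nπx/d) by parts.
⟨x²⟩ = 5.0476.

5.05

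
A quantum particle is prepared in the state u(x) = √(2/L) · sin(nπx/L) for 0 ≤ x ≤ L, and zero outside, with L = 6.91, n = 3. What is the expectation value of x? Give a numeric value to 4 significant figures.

⟨x⟩ = ∫ x·|u|² dx (integrals over the domain).
With sin²θ = (1 − cos2θ)/2 on 0 ≤ x ≤ L: ∫sin²(nπx/L) dx = L/2, ∫x·sin²(nπx/L) dx = L²/4, ∫x²·sin²(nπx/L) dx = L³·(1/6 − 1/(4n²π²)); higher powers xᵏ the same way, integrating xᵏ·cos(2nπx/L) by parts.
⟨x⟩ = 3.4550.

3.455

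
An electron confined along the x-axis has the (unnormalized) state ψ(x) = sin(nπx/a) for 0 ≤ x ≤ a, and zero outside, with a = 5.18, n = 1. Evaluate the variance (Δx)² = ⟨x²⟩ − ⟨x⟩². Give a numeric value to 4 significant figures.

Compute ⟨x⟩ and ⟨x²⟩ separately, then (Δx)² = ⟨x²⟩ − ⟨x⟩².
With sin²θ = (1 − cos2θ)/2 on 0 ≤ x ≤ a: ∫sin²(nπx/a) dx = a/2, ∫x·sin²(nπx/a) dx = a²/4, ∫x²·sin²(nπx/a) dx = a³·(1/6 − 1/(4n²π²)); higher powers xᵏ the same way, integrating xᵏ·cos(2nπx/a) by parts.
Normalization: ∫|ψ|² dx = 2.5900.
⟨x⟩ = 2.5900 and ⟨x²⟩ = 7.5848.
(Δx)² = 7.5848 − (2.5900)² = 0.87669.

0.8767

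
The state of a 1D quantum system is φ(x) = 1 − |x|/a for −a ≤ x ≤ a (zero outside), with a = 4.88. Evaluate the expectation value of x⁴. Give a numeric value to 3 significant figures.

⟨x⁴⟩ = ∫ x⁴·|φ|² dx / ∫|φ|² dx (integrals over the domain).
φ is even, so ∫ over [−a, a] = 2∫₀ᵃ with φ = 1 − x/a there: ∫₀ᵃ (1 − x/a)² dx = a/3, ∫₀ᵃ x²(1 − x/a)² dx = a³/30, ∫₀ᵃ x⁴(1 − x/a)² dx = a⁵/105.
State is unnormalized: ∫|φ|² dx = 3.2533, and ∫φ*·x⁴·φ dx = 52.716, so ⟨x⁴⟩ = 52.716 / 3.2533.
⟨x⁴⟩ = 16.204.

16.2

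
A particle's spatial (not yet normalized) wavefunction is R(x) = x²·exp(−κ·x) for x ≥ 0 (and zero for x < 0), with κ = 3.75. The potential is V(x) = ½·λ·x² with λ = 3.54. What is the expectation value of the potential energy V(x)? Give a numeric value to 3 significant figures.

0.944

⟨V⟩ = ∫ V(x)·|R|² dx / ∫|R|² dx.
Every integrand reduces to terms xʲ·e^(−2κx) on [0, ∞); use ∫₀^∞ xʲ·e^(−2κx) dx = j!/(2κ)^(j+1).
State is unnormalized: ∫|R|² dx = 0.0010114, and ∫R*·V(x)·R dx = 0.00095472, so ⟨V⟩ = 0.00095472 / 0.0010114.
⟨V⟩ = 0.94400.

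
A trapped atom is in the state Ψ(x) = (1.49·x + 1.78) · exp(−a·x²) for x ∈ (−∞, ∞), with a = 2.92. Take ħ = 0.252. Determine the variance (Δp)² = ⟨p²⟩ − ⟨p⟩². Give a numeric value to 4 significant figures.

Compute ⟨p⟩ and ⟨p²⟩ separately; (Δp)² = ⟨p²⟩ − ⟨p⟩².
Expand each integrand as polynomial × e^(−2ax²) and use ∫x^(2j)·e^(−2ax²) dx = (2j−1)!!/(4a)^j · √(π/(2a)), odd powers → 0; here √(π/(2a)) = 0.73345. Differentiate with the product rule, d/dx e^(−ax²) = −2ax·e^(−ax²).
Normalization: ∫|Ψ|² dx = 2.4633.
⟨p⟩ = 0.0000 and ⟨p²⟩ = 0.20642.
(Δp)² = 0.20642 − (0.0000)² = 0.20642.

0.2064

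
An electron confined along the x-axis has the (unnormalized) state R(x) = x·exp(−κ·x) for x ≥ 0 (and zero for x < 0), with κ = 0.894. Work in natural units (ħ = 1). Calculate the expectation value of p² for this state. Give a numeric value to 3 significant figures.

p² R = −ħ² d²R/dx²; ⟨p²⟩ = −ħ² ∫ R*·R'' dx / ∫|R|² dx.
Differentiate x·exp(−κ·x) with the product rule; every integrand then reduces to terms xʲ·e^(−2κx) on [0, ∞), with ∫₀^∞ xʲ·e^(−2κx) dx = j!/(2κ)^(j+1).
State is unnormalized: ∫|R|² dx = 0.34989, and ∫R*·(−ħ² R'') dx = 0.27964, so ⟨p²⟩ = 0.27964 / 0.34989.
⟨p²⟩ = 0.79924.

0.799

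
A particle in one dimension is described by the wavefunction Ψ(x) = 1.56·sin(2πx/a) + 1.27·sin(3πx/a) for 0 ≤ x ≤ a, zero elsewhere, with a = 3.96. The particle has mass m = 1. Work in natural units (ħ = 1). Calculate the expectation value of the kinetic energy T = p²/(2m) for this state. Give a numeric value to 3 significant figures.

T = −(ħ²/2m) d²/dx², so ⟨T⟩ = −(ħ²/2m) ∫ Ψ*·Ψ'' dx / ∫|Ψ|² dx; with m = 1.
d²/dx² sin(jπx/a) = −(jπ/a)²·sin(jπx/a); on 0 ≤ x ≤ a, ∫sin²(jπx/a) dx = a/2 and ∫sin(jπx/a)·sin(lπx/a) dx = 0 for j ≠ l, so only diagonal terms survive in ∫|Ψ|² and ∫Ψ·Ψ″; ∫Ψ·Ψ′ dx = [Ψ²/2] between the walls = 0.
State is unnormalized: ∫|Ψ|² dx = 8.0121, and ∫Ψ*·(−ħ²/2m · Ψ'') dx = 15.110, so ⟨T⟩ = 15.110 / 8.0121.
⟨T⟩ = 1.8859.

1.89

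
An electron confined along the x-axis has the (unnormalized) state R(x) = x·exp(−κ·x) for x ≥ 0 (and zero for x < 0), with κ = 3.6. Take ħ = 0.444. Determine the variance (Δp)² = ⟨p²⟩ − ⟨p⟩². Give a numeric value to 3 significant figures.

2.55

Compute ⟨p⟩ and ⟨p²⟩ separately; (Δp)² = ⟨p²⟩ − ⟨p⟩².
Differentiate x·exp(−κ·x) with the product rule; every integrand then reduces to terms xʲ·e^(−2κx) on [0, ∞), with ∫₀^∞ xʲ·e^(−2κx) dx = j!/(2κ)^(j+1).
Normalization: ∫|R|² dx = 0.0053584.
⟨p⟩ = 0.0000 and ⟨p²⟩ = 2.5549.
(Δp)² = 2.5549 − (0.0000)² = 2.5549.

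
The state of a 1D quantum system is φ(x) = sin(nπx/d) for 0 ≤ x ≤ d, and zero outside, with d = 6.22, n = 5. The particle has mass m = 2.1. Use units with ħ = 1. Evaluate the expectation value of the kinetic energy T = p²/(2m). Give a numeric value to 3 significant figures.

1.52

T = −(ħ²/2m) d²/dx², so ⟨T⟩ = −(ħ²/2m) ∫ φ*·φ'' dx / ∫|φ|² dx; with m = 2.1.
d/dx sin(nπx/d) = (nπ/d)·cos(nπx/d) and d²/dx² sin(nπx/d) = −(nπ/d)²·sin(nπx/d); on 0 ≤ x ≤ d, ∫sin²(nπx/d) dx = d/2 and ∫sin(nπx/d)·cos(nπx/d) dx = 0.
State is unnormalized: ∫|φ|² dx = 3.1100, and ∫φ*·(−ħ²/2m · φ'') dx = 4.7225, so ⟨T⟩ = 4.7225 / 3.1100.
⟨T⟩ = 1.5185.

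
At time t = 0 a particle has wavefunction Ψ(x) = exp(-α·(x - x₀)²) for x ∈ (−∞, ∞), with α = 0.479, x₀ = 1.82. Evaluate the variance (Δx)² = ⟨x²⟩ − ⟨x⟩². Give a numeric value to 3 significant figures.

Compute ⟨x⟩ and ⟨x²⟩ separately, then (Δx)² = ⟨x²⟩ − ⟨x⟩².
Gaussian moments (u = x − x₀): ∫u^(2j)·e^(−2αu²) du = (2j−1)!!/(4α)^j · √(π/(2α)), odd powers integrate to 0; here √(π/(2α)) = 1.8109.
Normalization: ∫|Ψ|² dx = 1.8109.
⟨x⟩ = 1.8200 and ⟨x²⟩ = 3.8343.
(Δx)² = 3.8343 − (1.8200)² = 0.52192.

0.522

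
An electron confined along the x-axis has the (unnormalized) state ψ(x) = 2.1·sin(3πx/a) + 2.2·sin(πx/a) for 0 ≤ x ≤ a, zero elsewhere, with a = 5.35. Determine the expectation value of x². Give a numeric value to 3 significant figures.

9.79

⟨x²⟩ = ∫ x²·|ψ|² dx / ∫|ψ|² dx (integrals over the domain).
On 0 ≤ x ≤ a (j ≠ l): ∫sin²(jπx/a) dx = a/2, ∫sin(jπx/a)·sin(lπx/a) dx = 0; diagonal moments ∫x·sin²(jπx/a) dx = a²/4, ∫x²·sin²(jπx/a) dx = a³·(1/6 − 1/(4j²π²)); cross terms ∫x·sin(jπx/a)·sin(lπx/a) dx = 0 for j + l even and −4jla²/(π²(j² − l²)²) for j + l odd, ∫x²·sin(jπx/a)·sin(lπx/a) dx = (−1)^(j+l)·4jla³/(π²(j² − l²)²); higher powers the same way via product-to-sum and parts.
State is unnormalized: ∫|ψ|² dx = 24.744, and ∫ψ*·x²·ψ dx = 242.28, so ⟨x²⟩ = 242.28 / 24.744.
⟨x²⟩ = 9.7916.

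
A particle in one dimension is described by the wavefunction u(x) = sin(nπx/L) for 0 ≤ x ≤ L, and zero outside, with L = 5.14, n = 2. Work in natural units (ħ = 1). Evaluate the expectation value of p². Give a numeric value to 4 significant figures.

p² u = −ħ² d²u/dx²; ⟨p²⟩ = −ħ² ∫ u*·u'' dx / ∫|u|² dx.
d/dx sin(nπx/L) = (nπ/L)·cos(nπx/L) and d²/dx² sin(nπx/L) = −(nπ/L)²·sin(nπx/L); on 0 ≤ x ≤ L, ∫sin²(nπx/L) dx = L/2 and ∫sin(nπx/L)·cos(nπx/L) dx = 0.
State is unnormalized: ∫|u|² dx = 2.5700, and ∫u*·(−ħ² u'') dx = 3.8403, so ⟨p²⟩ = 3.8403 / 2.5700.
⟨p²⟩ = 1.4943.

1.494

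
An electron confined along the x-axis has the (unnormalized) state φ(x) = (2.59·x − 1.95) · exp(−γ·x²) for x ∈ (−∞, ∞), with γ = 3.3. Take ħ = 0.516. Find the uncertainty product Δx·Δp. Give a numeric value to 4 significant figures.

Δx = √(⟨x²⟩−⟨x⟩²), Δp = √(⟨p²⟩−⟨p⟩²).
Expand each integrand as polynomial × e^(−2γx²) and use ∫x^(2j)·e^(−2γx²) dx = (2j−1)!!/(4γ)^j · √(π/(2γ)), odd powers → 0; here √(π/(2γ)) = 0.68993. Differentiate with the product rule, d/dx e^(−γx²) = −2γx·e^(−γx²).
Normalization: ∫|φ|² dx = 2.9741.
⟨x⟩ = -0.17752, ⟨x²⟩ = 0.093620 ⇒ Δx = 0.24921.
⟨p⟩ = 0.0000, ⟨p²⟩ = 1.0858 ⇒ Δp = 1.0420.
Δx·Δp = 0.25969.

0.2597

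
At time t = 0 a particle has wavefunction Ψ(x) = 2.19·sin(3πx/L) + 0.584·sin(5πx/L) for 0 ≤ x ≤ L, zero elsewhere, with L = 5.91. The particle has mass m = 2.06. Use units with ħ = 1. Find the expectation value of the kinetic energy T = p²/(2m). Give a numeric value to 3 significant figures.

0.690

T = −(ħ²/2m) d²/dx², so ⟨T⟩ = −(ħ²/2m) ∫ Ψ*·Ψ'' dx / ∫|Ψ|² dx; with m = 2.06.
d²/dx² sin(jπx/L) = −(jπ/L)²·sin(jπx/L); on 0 ≤ x ≤ L, ∫sin²(jπx/L) dx = L/2 and ∫sin(jπx/L)·sin(lπx/L) dx = 0 for j ≠ l, so only diagonal terms survive in ∫|Ψ|² and ∫Ψ·Ψ″; ∫Ψ·Ψ′ dx = [Ψ²/2] between the walls = 0.
State is unnormalized: ∫|Ψ|² dx = 15.180, and ∫Ψ*·(−ħ²/2m · Ψ'') dx = 10.476, so ⟨T⟩ = 10.476 / 15.180.
⟨T⟩ = 0.69012.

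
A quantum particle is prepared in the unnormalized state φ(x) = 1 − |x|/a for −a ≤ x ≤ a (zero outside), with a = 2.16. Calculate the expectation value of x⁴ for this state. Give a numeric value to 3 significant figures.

⟨x⁴⟩ = ∫ x⁴·|φ|² dx / ∫|φ|² dx (integrals over the domain).
φ is even, so ∫ over [−a, a] = 2∫₀ᵃ with φ = 1 − x/a there: ∫₀ᵃ (1 − x/a)² dx = a/3, ∫₀ᵃ x²(1 − x/a)² dx = a³/30, ∫₀ᵃ x⁴(1 − x/a)² dx = a⁵/105.
State is unnormalized: ∫|φ|² dx = 1.4400, and ∫φ*·x⁴·φ dx = 0.89559, so ⟨x⁴⟩ = 0.89559 / 1.4400.
⟨x⁴⟩ = 0.62194.

0.622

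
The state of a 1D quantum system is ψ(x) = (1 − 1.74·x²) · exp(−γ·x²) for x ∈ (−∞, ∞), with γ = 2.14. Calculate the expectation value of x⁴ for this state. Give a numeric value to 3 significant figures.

0.0236

⟨x⁴⟩ = ∫ x⁴·|ψ|² dx / ∫|ψ|² dx (integrals over the domain).
Expand each integrand as polynomial × e^(−2γx²) and use ∫x^(2j)·e^(−2γx²) dx = (2j−1)!!/(4γ)^j · √(π/(2γ)), odd powers → 0; here √(π/(2γ)) = 0.85675.
State is unnormalized: ∫|ψ|² dx = 0.61464, and ∫ψ*·x⁴·ψ dx = 0.014503, so ⟨x⁴⟩ = 0.014503 / 0.61464.
⟨x⁴⟩ = 0.023596.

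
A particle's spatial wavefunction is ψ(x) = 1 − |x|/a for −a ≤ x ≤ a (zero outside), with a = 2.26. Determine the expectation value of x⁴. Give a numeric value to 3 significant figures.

⟨x⁴⟩ = ∫ x⁴·|ψ|² dx / ∫|ψ|² dx (integrals over the domain).
ψ is even, so ∫ over [−a, a] = 2∫₀ᵃ with ψ = 1 − x/a there: ∫₀ᵃ (1 − x/a)² dx = a/3, ∫₀ᵃ x²(1 − x/a)² dx = a³/30, ∫₀ᵃ x⁴(1 − x/a)² dx = a⁵/105.
State is unnormalized: ∫|ψ|² dx = 1.5067, and ∫ψ*·x⁴·ψ dx = 1.1230, so ⟨x⁴⟩ = 1.1230 / 1.5067.
⟨x⁴⟩ = 0.74536.

0.745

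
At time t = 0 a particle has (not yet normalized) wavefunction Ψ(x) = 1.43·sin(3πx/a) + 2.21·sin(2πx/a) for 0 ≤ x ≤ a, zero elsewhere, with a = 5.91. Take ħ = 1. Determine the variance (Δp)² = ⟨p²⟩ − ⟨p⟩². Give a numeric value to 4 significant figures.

1.547

Compute ⟨p⟩ and ⟨p²⟩ separately; (Δp)² = ⟨p²⟩ − ⟨p⟩².
d²/dx² sin(jπx/a) = −(jπ/a)²·sin(jπx/a); on 0 ≤ x ≤ a, ∫sin²(jπx/a) dx = a/2 and ∫sin(jπx/a)·sin(lπx/a) dx = 0 for j ≠ l, so only diagonal terms survive in ∫|Ψ|² and ∫Ψ·Ψ″; ∫Ψ·Ψ′ dx = [Ψ²/2] between the walls = 0.
Normalization: ∫|Ψ|² dx = 20.475.
⟨p⟩ = 0.0000 and ⟨p²⟩ = 1.5472.
(Δp)² = 1.5472 − (0.0000)² = 1.5472.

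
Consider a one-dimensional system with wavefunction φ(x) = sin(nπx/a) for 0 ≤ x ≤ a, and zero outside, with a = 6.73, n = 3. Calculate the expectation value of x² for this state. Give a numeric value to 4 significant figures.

⟨x²⟩ = ∫ x²·|φ|² dx / ∫|φ|² dx (integrals over the domain).
With sin²θ = (1 − cos2θ)/2 on 0 ≤ x ≤ a: ∫sin²(nπx/a) dx = a/2, ∫x·sin²(nπx/a) dx = a²/4, ∫x²·sin²(nπx/a) dx = a³·(1/6 − 1/(4n²π²)); higher powers xᵏ the same way, integrating xᵏ·cos(2nπx/a) by parts.
State is unnormalized: ∫|φ|² dx = 3.3650, and ∫φ*·x²·φ dx = 49.946, so ⟨x²⟩ = 49.946 / 3.3650.
⟨x²⟩ = 14.843.

14.84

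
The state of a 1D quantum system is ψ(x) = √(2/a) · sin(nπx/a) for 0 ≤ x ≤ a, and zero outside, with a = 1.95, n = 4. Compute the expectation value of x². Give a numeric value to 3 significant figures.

1.26

⟨x²⟩ = ∫ x²·|ψ|² dx (integrals over the domain).
With sin²θ = (1 − cos2θ)/2 on 0 ≤ x ≤ a: ∫sin²(nπx/a) dx = a/2, ∫x·sin²(nπx/a) dx = a²/4, ∫x²·sin²(nπx/a) dx = a³·(1/6 − 1/(4n²π²)); higher powers xᵏ the same way, integrating xᵏ·cos(2nπx/a) by parts.
⟨x²⟩ = 1.2555.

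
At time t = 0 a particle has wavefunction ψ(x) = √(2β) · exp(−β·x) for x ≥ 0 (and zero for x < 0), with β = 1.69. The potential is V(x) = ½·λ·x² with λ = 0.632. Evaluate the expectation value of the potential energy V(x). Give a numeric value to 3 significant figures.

0.0553

⟨V⟩ = ∫ V(x)·|ψ|² dx.
Every integrand reduces to terms xʲ·e^(−2βx) on [0, ∞); use ∫₀^∞ xʲ·e^(−2βx) dx = j!/(2β)^(j+1).
⟨V⟩ = 0.055320.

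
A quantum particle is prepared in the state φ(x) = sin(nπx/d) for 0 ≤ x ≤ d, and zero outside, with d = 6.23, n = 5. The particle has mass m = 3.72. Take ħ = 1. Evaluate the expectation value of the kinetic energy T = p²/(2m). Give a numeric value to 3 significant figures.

0.854

T = −(ħ²/2m) d²/dx², so ⟨T⟩ = −(ħ²/2m) ∫ φ*·φ'' dx / ∫|φ|² dx; with m = 3.72.
d/dx sin(nπx/d) = (nπ/d)·cos(nπx/d) and d²/dx² sin(nπx/d) = −(nπ/d)²·sin(nπx/d); on 0 ≤ x ≤ d, ∫sin²(nπx/d) dx = d/2 and ∫sin(nπx/d)·cos(nπx/d) dx = 0.
State is unnormalized: ∫|φ|² dx = 3.1150, and ∫φ*·(−ħ²/2m · φ'') dx = 2.6616, so ⟨T⟩ = 2.6616 / 3.1150.
⟨T⟩ = 0.85446.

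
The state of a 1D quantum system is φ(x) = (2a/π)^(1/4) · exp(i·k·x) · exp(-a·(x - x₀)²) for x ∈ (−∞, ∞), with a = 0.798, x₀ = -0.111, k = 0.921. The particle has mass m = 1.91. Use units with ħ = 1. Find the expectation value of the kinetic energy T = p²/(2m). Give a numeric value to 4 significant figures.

T = −(ħ²/2m) d²/dx², so ⟨T⟩ = −(ħ²/2m) ∫ φ*·φ'' dx; with m = 1.91.
Gaussian moments (u = x − x₀): ∫u^(2j)·e^(−2au²) du = (2j−1)!!/(4a)^j · √(π/(2a)), odd powers integrate to 0; here √(π/(2a)) = 1.4030. Derivatives: φ′ = (ik − 2au)·φ, φ″ = ((ik − 2au)² − 2a)·φ; the odd-in-u pieces drop out.
⟨T⟩ = 0.43095.

0.4310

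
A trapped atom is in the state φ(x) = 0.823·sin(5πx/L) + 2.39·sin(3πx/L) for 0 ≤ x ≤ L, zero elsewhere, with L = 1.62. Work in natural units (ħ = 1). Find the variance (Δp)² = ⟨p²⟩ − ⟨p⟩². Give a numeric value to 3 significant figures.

40.2

Compute ⟨p⟩ and ⟨p²⟩ separately; (Δp)² = ⟨p²⟩ − ⟨p⟩².
d²/dx² sin(jπx/L) = −(jπ/L)²·sin(jπx/L); on 0 ≤ x ≤ L, ∫sin²(jπx/L) dx = L/2 and ∫sin(jπx/L)·sin(lπx/L) dx = 0 for j ≠ l, so only diagonal terms survive in ∫|φ|² and ∫φ·φ″; ∫φ·φ′ dx = [φ²/2] between the walls = 0.
Normalization: ∫|φ|² dx = 5.1754.
⟨p⟩ = 0.0000 and ⟨p²⟩ = 40.225.
(Δp)² = 40.225 − (0.0000)² = 40.225.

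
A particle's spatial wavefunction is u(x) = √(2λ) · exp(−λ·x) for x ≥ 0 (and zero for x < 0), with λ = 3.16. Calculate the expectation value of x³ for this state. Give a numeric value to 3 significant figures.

0.0238

⟨x³⟩ = ∫ x³·|u|² dx (integrals over the domain).
Every integrand reduces to terms xʲ·e^(−2λx) on [0, ∞); use ∫₀^∞ xʲ·e^(−2λx) dx = j!/(2λ)^(j+1).
⟨x³⟩ = 0.023768.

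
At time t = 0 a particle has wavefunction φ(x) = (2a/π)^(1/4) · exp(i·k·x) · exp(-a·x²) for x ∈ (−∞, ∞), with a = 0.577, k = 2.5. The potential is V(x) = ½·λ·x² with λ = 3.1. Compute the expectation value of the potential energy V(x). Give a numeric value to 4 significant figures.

0.6716

⟨V⟩ = ∫ V(x)·|φ|² dx.
Gaussian moments: ∫x^(2j)·e^(−2ax²) dx = (2j−1)!!/(4a)^j · √(π/(2a)), odd powers integrate to 0; here √(π/(2a)) = 1.6500.
⟨V⟩ = 0.67158.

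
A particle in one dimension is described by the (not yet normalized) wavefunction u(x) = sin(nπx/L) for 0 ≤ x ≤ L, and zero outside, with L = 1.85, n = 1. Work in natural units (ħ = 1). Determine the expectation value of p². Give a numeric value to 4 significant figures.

2.884

p² u = −ħ² d²u/dx²; ⟨p²⟩ = −ħ² ∫ u*·u'' dx / ∫|u|² dx.
d/dx sin(nπx/L) = (nπ/L)·cos(nπx/L) and d²/dx² sin(nπx/L) = −(nπ/L)²·sin(nπx/L); on 0 ≤ x ≤ L, ∫sin²(nπx/L) dx = L/2 and ∫sin(nπx/L)·cos(nπx/L) dx = 0.
State is unnormalized: ∫|u|² dx = 0.92500, and ∫u*·(−ħ² u'') dx = 2.6675, so ⟨p²⟩ = 2.6675 / 0.92500.
⟨p²⟩ = 2.8837.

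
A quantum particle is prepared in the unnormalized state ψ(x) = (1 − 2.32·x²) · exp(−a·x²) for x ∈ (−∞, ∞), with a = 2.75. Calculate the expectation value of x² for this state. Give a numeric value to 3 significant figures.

⟨x²⟩ = ∫ x²·|ψ|² dx / ∫|ψ|² dx (integrals over the domain).
Expand each integrand as polynomial × e^(−2ax²) and use ∫x^(2j)·e^(−2ax²) dx = (2j−1)!!/(4a)^j · √(π/(2a)), odd powers → 0; here √(π/(2a)) = 0.75578.
State is unnormalized: ∫|ψ|² dx = 0.53783, and ∫ψ*·x²·ψ dx = 0.027605, so ⟨x²⟩ = 0.027605 / 0.53783.
⟨x²⟩ = 0.051327.

0.0513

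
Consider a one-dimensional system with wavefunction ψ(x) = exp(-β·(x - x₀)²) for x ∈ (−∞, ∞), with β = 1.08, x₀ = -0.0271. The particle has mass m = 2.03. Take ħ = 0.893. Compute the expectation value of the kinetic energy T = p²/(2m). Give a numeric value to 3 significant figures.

0.212

T = −(ħ²/2m) d²/dx², so ⟨T⟩ = −(ħ²/2m) ∫ ψ*·ψ'' dx / ∫|ψ|² dx; with m = 2.03.
Gaussian moments (u = x − x₀): ∫u^(2j)·e^(−2βu²) du = (2j−1)!!/(4β)^j · √(π/(2β)), odd powers integrate to 0; here √(π/(2β)) = 1.2060. Derivatives: d/dx e^(−βu²) = −2βu·e^(−βu²), d²/dx² e^(−βu²) = (4β²u² − 2β)·e^(−βu²).
State is unnormalized: ∫|ψ|² dx = 1.2060, and ∫ψ*·(−ħ²/2m · ψ'') dx = 0.25583, so ⟨T⟩ = 0.25583 / 1.2060.
⟨T⟩ = 0.21213.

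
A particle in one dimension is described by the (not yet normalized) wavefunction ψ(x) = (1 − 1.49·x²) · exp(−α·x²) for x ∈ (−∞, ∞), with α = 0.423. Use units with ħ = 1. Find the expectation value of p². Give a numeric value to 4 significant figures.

2.213

p² ψ = −ħ² d²ψ/dx²; ⟨p²⟩ = −ħ² ∫ ψ*·ψ'' dx / ∫|ψ|² dx.
Expand each integrand as polynomial × e^(−2αx²) and use ∫x^(2j)·e^(−2αx²) dx = (2j−1)!!/(4α)^j · √(π/(2α)), odd powers → 0; here √(π/(2α)) = 1.9270. Differentiate with the product rule, d/dx e^(−αx²) = −2αx·e^(−αx²).
State is unnormalized: ∫|ψ|² dx = 3.0162, and ∫ψ*·(−ħ² ψ'') dx = 6.6756, so ⟨p²⟩ = 6.6756 / 3.0162.
⟨p²⟩ = 2.2132.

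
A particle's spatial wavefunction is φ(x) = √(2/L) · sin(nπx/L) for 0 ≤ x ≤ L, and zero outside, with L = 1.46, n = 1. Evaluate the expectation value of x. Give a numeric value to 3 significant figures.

0.730

⟨x⟩ = ∫ x·|φ|² dx (integrals over the domain).
With sin²θ = (1 − cos2θ)/2 on 0 ≤ x ≤ L: ∫sin²(nπx/L) dx = L/2, ∫x·sin²(nπx/L) dx = L²/4, ∫x²·sin²(nπx/L) dx = L³·(1/6 − 1/(4n²π²)); higher powers xᵏ the same way, integrating xᵏ·cos(2nπx/L) by parts.
⟨x⟩ = 0.73000.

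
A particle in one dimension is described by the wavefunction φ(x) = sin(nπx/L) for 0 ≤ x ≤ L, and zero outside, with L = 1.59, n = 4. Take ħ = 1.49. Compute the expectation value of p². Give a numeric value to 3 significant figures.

p² φ = −ħ² d²φ/dx²; ⟨p²⟩ = −ħ² ∫ φ*·φ'' dx / ∫|φ|² dx.
d/dx sin(nπx/L) = (nπ/L)·cos(nπx/L) and d²/dx² sin(nπx/L) = −(nπ/L)²·sin(nπx/L); on 0 ≤ x ≤ L, ∫sin²(nπx/L) dx = L/2 and ∫sin(nπx/L)·cos(nπx/L) dx = 0.
State is unnormalized: ∫|φ|² dx = 0.79500, and ∫φ*·(−ħ² φ'') dx = 110.25, so ⟨p²⟩ = 110.25 / 0.79500.
⟨p²⟩ = 138.67.

139.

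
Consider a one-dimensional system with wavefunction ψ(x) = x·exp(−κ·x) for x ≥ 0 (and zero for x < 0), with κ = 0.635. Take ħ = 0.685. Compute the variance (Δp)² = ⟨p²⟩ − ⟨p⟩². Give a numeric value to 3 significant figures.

Compute ⟨p⟩ and ⟨p²⟩ separately; (Δp)² = ⟨p²⟩ − ⟨p⟩².
Differentiate x·exp(−κ·x) with the product rule; every integrand then reduces to terms xʲ·e^(−2κx) on [0, ∞), with ∫₀^∞ xʲ·e^(−2κx) dx = j!/(2κ)^(j+1).
Normalization: ∫|ψ|² dx = 0.97638.
⟨p⟩ = 0.0000 and ⟨p²⟩ = 0.18920.
(Δp)² = 0.18920 − (0.0000)² = 0.18920.

0.189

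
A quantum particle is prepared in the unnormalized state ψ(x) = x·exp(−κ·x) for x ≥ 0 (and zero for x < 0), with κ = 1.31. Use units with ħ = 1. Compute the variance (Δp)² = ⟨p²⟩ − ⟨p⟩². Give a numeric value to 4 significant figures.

1.716

Compute ⟨p⟩ and ⟨p²⟩ separately; (Δp)² = ⟨p²⟩ − ⟨p⟩².
Differentiate x·exp(−κ·x) with the product rule; every integrand then reduces to terms xʲ·e^(−2κx) on [0, ∞), with ∫₀^∞ xʲ·e^(−2κx) dx = j!/(2κ)^(j+1).
Normalization: ∫|ψ|² dx = 0.11121.
⟨p⟩ = 0.0000 and ⟨p²⟩ = 1.7161.
(Δp)² = 1.7161 − (0.0000)² = 1.7161.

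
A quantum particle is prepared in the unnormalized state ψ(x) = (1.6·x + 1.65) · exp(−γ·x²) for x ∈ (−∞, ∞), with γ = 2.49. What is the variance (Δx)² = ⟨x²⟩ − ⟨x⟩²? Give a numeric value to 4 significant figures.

Compute ⟨x⟩ and ⟨x²⟩ separately, then (Δx)² = ⟨x²⟩ − ⟨x⟩².
Expand each integrand as polynomial × e^(−2γx²) and use ∫x^(2j)·e^(−2γx²) dx = (2j−1)!!/(4γ)^j · √(π/(2γ)), odd powers → 0; here √(π/(2γ)) = 0.79426.
Normalization: ∫|ψ|² dx = 2.3665.
⟨x⟩ = 0.17792 and ⟨x²⟩ = 0.11772.
(Δx)² = 0.11772 − (0.17792)² = 0.086068.

0.08607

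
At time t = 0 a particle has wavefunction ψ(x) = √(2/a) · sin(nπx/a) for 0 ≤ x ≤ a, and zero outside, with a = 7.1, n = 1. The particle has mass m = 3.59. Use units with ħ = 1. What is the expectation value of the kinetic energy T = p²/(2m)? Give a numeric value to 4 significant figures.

T = −(ħ²/2m) d²/dx², so ⟨T⟩ = −(ħ²/2m) ∫ ψ*·ψ'' dx; with m = 3.59.
d/dx sin(nπx/a) = (nπ/a)·cos(nπx/a) and d²/dx² sin(nπx/a) = −(nπ/a)²·sin(nπx/a); on 0 ≤ x ≤ a, ∫sin²(nπx/a) dx = a/2 and ∫sin(nπx/a)·cos(nπx/a) dx = 0.
⟨T⟩ = 0.027268.

0.02727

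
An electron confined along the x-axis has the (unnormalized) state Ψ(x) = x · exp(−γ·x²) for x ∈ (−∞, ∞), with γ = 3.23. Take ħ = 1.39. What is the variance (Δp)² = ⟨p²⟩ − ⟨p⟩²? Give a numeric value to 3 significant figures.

Compute ⟨p⟩ and ⟨p²⟩ separately; (Δp)² = ⟨p²⟩ − ⟨p⟩².
Expand each integrand as polynomial × e^(−2γx²) and use ∫x^(2j)·e^(−2γx²) dx = (2j−1)!!/(4γ)^j · √(π/(2γ)), odd powers → 0; here √(π/(2γ)) = 0.69736. Differentiate with the product rule, d/dx e^(−γx²) = −2γx·e^(−γx²).
Normalization: ∫|Ψ|² dx = 0.053975.
⟨p⟩ = 0.0000 and ⟨p²⟩ = 18.722.
(Δp)² = 18.722 − (0.0000)² = 18.722.

18.7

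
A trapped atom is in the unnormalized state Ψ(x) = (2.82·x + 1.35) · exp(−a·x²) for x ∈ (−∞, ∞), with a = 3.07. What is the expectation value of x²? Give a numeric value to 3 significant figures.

⟨x²⟩ = ∫ x²·|Ψ|² dx / ∫|Ψ|² dx (integrals over the domain).
Expand each integrand as polynomial × e^(−2ax²) and use ∫x^(2j)·e^(−2ax²) dx = (2j−1)!!/(4a)^j · √(π/(2a)), odd powers → 0; here √(π/(2a)) = 0.71530.
State is unnormalized: ∫|Ψ|² dx = 1.7669, and ∫Ψ*·x²·Ψ dx = 0.21933, so ⟨x²⟩ = 0.21933 / 1.7669.
⟨x²⟩ = 0.12413.

0.124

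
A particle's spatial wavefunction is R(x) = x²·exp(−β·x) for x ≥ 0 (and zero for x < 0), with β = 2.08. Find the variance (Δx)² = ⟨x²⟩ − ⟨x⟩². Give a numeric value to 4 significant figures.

0.2889

Compute ⟨x⟩ and ⟨x²⟩ separately, then (Δx)² = ⟨x²⟩ − ⟨x⟩².
Every integrand reduces to terms xʲ·e^(−2βx) on [0, ∞); use ∫₀^∞ xʲ·e^(−2βx) dx = j!/(2β)^(j+1).
Normalization: ∫|R|² dx = 0.019264.
⟨x⟩ = 1.2019 and ⟨x²⟩ = 1.7335.
(Δx)² = 1.7335 − (1.2019)² = 0.28892.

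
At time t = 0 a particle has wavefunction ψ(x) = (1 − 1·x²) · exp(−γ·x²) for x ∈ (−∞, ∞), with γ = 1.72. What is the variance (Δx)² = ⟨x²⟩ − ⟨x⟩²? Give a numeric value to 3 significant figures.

Compute ⟨x⟩ and ⟨x²⟩ separately, then (Δx)² = ⟨x²⟩ − ⟨x⟩².
Expand each integrand as polynomial × e^(−2γx²) and use ∫x^(2j)·e^(−2γx²) dx = (2j−1)!!/(4γ)^j · √(π/(2γ)), odd powers → 0; here √(π/(2γ)) = 0.95564.
Normalization: ∫|ψ|² dx = 0.73841.
⟨x⟩ = 0.0000 and ⟨x²⟩ = 0.083671.
(Δx)² = 0.083671 − (0.0000)² = 0.083671.

0.0837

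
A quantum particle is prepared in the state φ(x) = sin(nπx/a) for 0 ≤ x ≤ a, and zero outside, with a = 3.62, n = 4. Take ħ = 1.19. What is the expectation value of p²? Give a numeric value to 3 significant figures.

p² φ = −ħ² d²φ/dx²; ⟨p²⟩ = −ħ² ∫ φ*·φ'' dx / ∫|φ|² dx.
d/dx sin(nπx/a) = (nπ/a)·cos(nπx/a) and d²/dx² sin(nπx/a) = −(nπ/a)²·sin(nπx/a); on 0 ≤ x ≤ a, ∫sin²(nπx/a) dx = a/2 and ∫sin(nπx/a)·cos(nπx/a) dx = 0.
State is unnormalized: ∫|φ|² dx = 1.8100, and ∫φ*·(−ħ² φ'') dx = 30.887, so ⟨p²⟩ = 30.887 / 1.8100.
⟨p²⟩ = 17.065.

17.1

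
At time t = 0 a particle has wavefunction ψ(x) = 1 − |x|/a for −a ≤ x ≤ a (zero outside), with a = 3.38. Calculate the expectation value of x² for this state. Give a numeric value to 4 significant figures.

1.142

⟨x²⟩ = ∫ x²·|ψ|² dx / ∫|ψ|² dx (integrals over the domain).
ψ is even, so ∫ over [−a, a] = 2∫₀ᵃ with ψ = 1 − x/a there: ∫₀ᵃ (1 − x/a)² dx = a/3, ∫₀ᵃ x²(1 − x/a)² dx = a³/30, ∫₀ᵃ x⁴(1 − x/a)² dx = a⁵/105.
State is unnormalized: ∫|ψ|² dx = 2.2533, and ∫ψ*·x²·ψ dx = 2.5743, so ⟨x²⟩ = 2.5743 / 2.2533.
⟨x²⟩ = 1.1424.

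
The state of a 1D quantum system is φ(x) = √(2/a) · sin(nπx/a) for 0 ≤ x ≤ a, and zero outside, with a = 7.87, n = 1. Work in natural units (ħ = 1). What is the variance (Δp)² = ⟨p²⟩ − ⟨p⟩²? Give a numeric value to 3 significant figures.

0.159

Compute ⟨p⟩ and ⟨p²⟩ separately; (Δp)² = ⟨p²⟩ − ⟨p⟩².
d/dx sin(nπx/a) = (nπ/a)·cos(nπx/a) and d²/dx² sin(nπx/a) = −(nπ/a)²·sin(nπx/a); on 0 ≤ x ≤ a, ∫sin²(nπx/a) dx = a/2 and ∫sin(nπx/a)·cos(nπx/a) dx = 0.
⟨p⟩ = 0.0000 and ⟨p²⟩ = 0.15935.
(Δp)² = 0.15935 − (0.0000)² = 0.15935.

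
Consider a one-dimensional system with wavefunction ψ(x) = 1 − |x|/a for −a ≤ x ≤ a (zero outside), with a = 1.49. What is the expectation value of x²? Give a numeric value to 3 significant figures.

0.222

⟨x²⟩ = ∫ x²·|ψ|² dx / ∫|ψ|² dx (integrals over the domain).
ψ is even, so ∫ over [−a, a] = 2∫₀ᵃ with ψ = 1 − x/a there: ∫₀ᵃ (1 − x/a)² dx = a/3, ∫₀ᵃ x²(1 − x/a)² dx = a³/30, ∫₀ᵃ x⁴(1 − x/a)² dx = a⁵/105.
State is unnormalized: ∫|ψ|² dx = 0.99333, and ∫ψ*·x²·ψ dx = 0.22053, so ⟨x²⟩ = 0.22053 / 0.99333.
⟨x²⟩ = 0.22201.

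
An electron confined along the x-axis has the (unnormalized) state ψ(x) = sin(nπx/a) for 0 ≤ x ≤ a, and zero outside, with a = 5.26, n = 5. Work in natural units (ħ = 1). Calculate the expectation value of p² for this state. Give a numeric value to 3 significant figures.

8.92

p² ψ = −ħ² d²ψ/dx²; ⟨p²⟩ = −ħ² ∫ ψ*·ψ'' dx / ∫|ψ|² dx.
d/dx sin(nπx/a) = (nπ/a)·cos(nπx/a) and d²/dx² sin(nπx/a) = −(nπ/a)²·sin(nπx/a); on 0 ≤ x ≤ a, ∫sin²(nπx/a) dx = a/2 and ∫sin(nπx/a)·cos(nπx/a) dx = 0.
State is unnormalized: ∫|ψ|² dx = 2.6300, and ∫ψ*·(−ħ² ψ'') dx = 23.454, so ⟨p²⟩ = 23.454 / 2.6300.
⟨p²⟩ = 8.9180.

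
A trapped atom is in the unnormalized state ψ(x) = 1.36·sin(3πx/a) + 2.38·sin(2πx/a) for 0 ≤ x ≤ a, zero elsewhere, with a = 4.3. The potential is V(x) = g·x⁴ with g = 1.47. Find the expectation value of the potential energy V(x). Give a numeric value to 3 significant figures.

⟨V⟩ = ∫ V(x)·|ψ|² dx / ∫|ψ|² dx.
On 0 ≤ x ≤ a (j ≠ l): ∫sin²(jπx/a) dx = a/2, ∫sin(jπx/a)·sin(lπx/a) dx = 0; diagonal moments ∫x·sin²(jπx/a) dx = a²/4, ∫x²·sin²(jπx/a) dx = a³·(1/6 − 1/(4j²π²)); cross terms ∫x·sin(jπx/a)·sin(lπx/a) dx = 0 for j + l even and −4jla²/(π²(j² − l²)²) for j + l odd, ∫x²·sin(jπx/a)·sin(lπx/a) dx = (−1)^(j+l)·4jla³/(π²(j² − l²)²); higher powers the same way via product-to-sum and parts.
State is unnormalized: ∫|ψ|² dx = 16.155, and ∫ψ*·V(x)·ψ dx = 451.69, so ⟨V⟩ = 451.69 / 16.155.
⟨V⟩ = 27.959.

28.0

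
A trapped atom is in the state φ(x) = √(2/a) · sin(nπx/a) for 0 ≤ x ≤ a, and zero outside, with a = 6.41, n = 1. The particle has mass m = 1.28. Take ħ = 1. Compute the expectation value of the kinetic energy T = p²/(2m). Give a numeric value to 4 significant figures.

T = −(ħ²/2m) d²/dx², so ⟨T⟩ = −(ħ²/2m) ∫ φ*·φ'' dx; with m = 1.28.
d/dx sin(nπx/a) = (nπ/a)·cos(nπx/a) and d²/dx² sin(nπx/a) = −(nπ/a)²·sin(nπx/a); on 0 ≤ x ≤ a, ∫sin²(nπx/a) dx = a/2 and ∫sin(nπx/a)·cos(nπx/a) dx = 0.
⟨T⟩ = 0.093830.

0.09383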